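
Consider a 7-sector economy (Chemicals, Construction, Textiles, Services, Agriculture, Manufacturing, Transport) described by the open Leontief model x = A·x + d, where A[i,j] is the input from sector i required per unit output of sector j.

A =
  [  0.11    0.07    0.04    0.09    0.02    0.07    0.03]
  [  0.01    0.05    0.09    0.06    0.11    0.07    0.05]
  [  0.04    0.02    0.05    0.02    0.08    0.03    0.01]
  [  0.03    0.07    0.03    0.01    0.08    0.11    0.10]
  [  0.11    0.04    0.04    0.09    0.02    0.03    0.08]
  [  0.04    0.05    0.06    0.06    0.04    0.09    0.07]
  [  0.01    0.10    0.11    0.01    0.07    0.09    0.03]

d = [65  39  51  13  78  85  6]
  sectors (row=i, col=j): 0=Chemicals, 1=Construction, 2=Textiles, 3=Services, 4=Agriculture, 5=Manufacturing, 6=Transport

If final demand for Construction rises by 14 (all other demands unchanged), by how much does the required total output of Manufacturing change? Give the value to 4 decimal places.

Form M = I − A:
  [  0.89   -0.07   -0.04   -0.09   -0.02   -0.07   -0.03]
  [ -0.01    0.95   -0.09   -0.06   -0.11   -0.07   -0.05]
  [ -0.04   -0.02    0.95   -0.02   -0.08   -0.03   -0.01]
  [ -0.03   -0.07   -0.03    0.99   -0.08   -0.11   -0.10]
  [ -0.11   -0.04   -0.04   -0.09    0.98   -0.03   -0.08]
  [ -0.04   -0.05   -0.06   -0.06   -0.04    0.91   -0.07]
  [ -0.01   -0.10   -0.11   -0.01   -0.07   -0.09    0.97]
Leontief inverse L = M⁻¹:
  [  1.1469    0.1120    0.0814    0.1266    0.0630    0.1238    0.0693]
  [  0.0465    1.0878    0.1322    0.0947    0.1528    0.1170    0.0897]
  [  0.0655    0.0411    1.0721    0.0430    0.1015    0.0553    0.0320]
  [  0.0638    0.1115    0.0775    1.0464    0.1220    0.1602    0.1380]
  [  0.1448    0.0825    0.0810    0.1223    1.0608    0.0813    0.1155]
  [  0.0711    0.0886    0.1019    0.0914    0.0812    1.1388    0.1061]
  [  0.0417    0.1333    0.1521    0.0440    0.1133    0.1328    1.0641]
Total output x = L · d:
  x_0 = 1.1469·65 + 0.1120·39 + 0.0814·51 + 0.1266·13 + 0.0630·78 + 0.1238·85 + 0.0693·6 = 100.5588
  x_1 = 0.0465·65 + 1.0878·39 + 0.1322·51 + 0.0947·13 + 0.1528·78 + 0.1170·85 + 0.0897·6 = 75.8185
  x_2 = 0.0655·65 + 0.0411·39 + 1.0721·51 + 0.0430·13 + 0.1015·78 + 0.0553·85 + 0.0320·6 = 73.9040
  x_3 = 0.0638·65 + 0.1115·39 + 0.0775·51 + 1.0464·13 + 0.1220·78 + 0.1602·85 + 0.1380·6 = 50.0168
  x_4 = 0.1448·65 + 0.0825·39 + 0.0810·51 + 0.1223·13 + 1.0608·78 + 0.0813·85 + 0.1155·6 = 108.6925
  x_5 = 0.0711·65 + 0.0886·39 + 0.1019·51 + 0.0914·13 + 0.0812·78 + 1.1388·85 + 0.1061·6 = 118.2293
  x_6 = 0.0417·65 + 0.1333·39 + 0.1521·51 + 0.0440·13 + 0.1133·78 + 0.1328·85 + 1.0641·6 = 42.7486
Δx_5 = L[5,1] · Δd_1 = 0.0886 · 14 = 1.2410

1.2410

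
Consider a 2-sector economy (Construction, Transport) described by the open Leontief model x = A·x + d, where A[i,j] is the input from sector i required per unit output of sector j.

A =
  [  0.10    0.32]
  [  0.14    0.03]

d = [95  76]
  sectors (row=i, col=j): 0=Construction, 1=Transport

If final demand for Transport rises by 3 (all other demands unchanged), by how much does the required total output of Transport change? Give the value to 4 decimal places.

Form M = I − A:
  [  0.90   -0.32]
  [ -0.14    0.97]
Leontief inverse L = M⁻¹:
  [  1.1712    0.3864]
  [  0.1690    1.0867]
Total output x = L · d:
  x_0 = 1.1712·95 + 0.3864·76 = 140.6303
  x_1 = 0.1690·95 + 1.0867·76 = 98.6477
Δx_1 = L[1,1] · Δd_1 = 1.0867 · 3 = 3.2601

3.2601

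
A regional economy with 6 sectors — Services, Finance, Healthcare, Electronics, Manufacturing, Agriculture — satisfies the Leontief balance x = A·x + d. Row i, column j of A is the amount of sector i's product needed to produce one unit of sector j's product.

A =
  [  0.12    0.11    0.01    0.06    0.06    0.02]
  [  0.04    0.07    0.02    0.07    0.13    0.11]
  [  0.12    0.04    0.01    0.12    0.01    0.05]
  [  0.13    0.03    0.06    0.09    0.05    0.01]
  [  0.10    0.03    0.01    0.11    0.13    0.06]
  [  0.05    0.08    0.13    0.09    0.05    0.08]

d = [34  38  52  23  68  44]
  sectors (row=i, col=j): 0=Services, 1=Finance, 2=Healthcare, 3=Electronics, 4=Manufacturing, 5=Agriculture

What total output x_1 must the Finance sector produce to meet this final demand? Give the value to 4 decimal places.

71.7436

Form M = I − A:
  [  0.88   -0.11   -0.01   -0.06   -0.06   -0.02]
  [ -0.04    0.93   -0.02   -0.07   -0.13   -0.11]
  [ -0.12   -0.04    0.99   -0.12   -0.01   -0.05]
  [ -0.13   -0.03   -0.06    0.91   -0.05   -0.01]
  [ -0.10   -0.03   -0.01   -0.11    0.87   -0.06]
  [ -0.05   -0.08   -0.13   -0.09   -0.05    0.92]
Leontief inverse L = M⁻¹:
  [  1.1801    0.1529    0.0301    0.1127    0.1142    0.0542]
  [  0.1088    1.1142    0.0539    0.1382    0.1913    0.1525]
  [  0.1793    0.0791    1.0340    0.1677    0.0500    0.0746]
  [  0.1950    0.0693    0.0781    1.1420    0.0924    0.0352]
  [  0.1749    0.0744    0.0383    0.1753    1.1885    0.0942]
  [  0.1275    0.1272    0.1622    0.1631    0.1035    1.1223]
Total output x = L · d:
  x_0 = 1.1801·34 + 0.1529·38 + 0.0301·52 + 0.1127·23 + 0.1142·68 + 0.0542·44 = 60.2414
  x_1 = 0.1088·34 + 1.1142·38 + 0.0539·52 + 0.1382·23 + 0.1913·68 + 0.1525·44 = 71.7436
  x_2 = 0.1793·34 + 0.0791·38 + 1.0340·52 + 0.1677·23 + 0.0500·68 + 0.0746·44 = 73.4097
  x_3 = 0.1950·34 + 0.0693·38 + 0.0781·52 + 1.1420·23 + 0.0924·68 + 0.0352·44 = 47.4221
  x_4 = 0.1749·34 + 0.0744·38 + 0.0383·52 + 0.1753·23 + 1.1885·68 + 0.0942·44 = 99.7625
  x_5 = 0.1275·34 + 0.1272·38 + 0.1622·52 + 0.1631·23 + 0.1035·68 + 1.1223·44 = 77.7728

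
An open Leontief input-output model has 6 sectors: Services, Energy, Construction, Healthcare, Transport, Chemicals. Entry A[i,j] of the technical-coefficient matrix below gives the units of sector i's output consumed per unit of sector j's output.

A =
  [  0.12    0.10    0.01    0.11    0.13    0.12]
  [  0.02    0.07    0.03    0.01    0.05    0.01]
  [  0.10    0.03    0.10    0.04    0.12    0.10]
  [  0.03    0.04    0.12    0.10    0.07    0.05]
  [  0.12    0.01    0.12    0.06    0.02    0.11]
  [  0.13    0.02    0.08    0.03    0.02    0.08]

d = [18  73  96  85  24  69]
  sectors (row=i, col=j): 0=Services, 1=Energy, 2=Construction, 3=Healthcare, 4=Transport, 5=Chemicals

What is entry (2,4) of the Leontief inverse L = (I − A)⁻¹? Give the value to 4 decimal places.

Form M = I − A:
  [  0.88   -0.10   -0.01   -0.11   -0.13   -0.12]
  [ -0.02    0.93   -0.03   -0.01   -0.05   -0.01]
  [ -0.10   -0.03    0.90   -0.04   -0.12   -0.10]
  [ -0.03   -0.04   -0.12    0.90   -0.07   -0.05]
  [ -0.12   -0.01   -0.12   -0.06    0.98   -0.11]
  [ -0.13   -0.02   -0.08   -0.03   -0.02    0.92]
Leontief inverse L = M⁻¹:
  [  1.2117    0.1469    0.0854    0.1733    0.1952    0.2017]
  [  0.0460    1.0845    0.0524    0.0258    0.0704    0.0333]
  [  0.1888    0.0678    1.1682    0.0938    0.1819    0.1792]
  [  0.0940    0.0688    0.1818    1.1432    0.1221    0.1095]
  [  0.1997    0.0476    0.1792    0.1111    1.0829    0.1816]
  [  0.1960    0.0535    0.1246    0.0729    0.0725    1.1393]
Total output x = L · d:
  x_0 = 1.2117·18 + 0.1469·73 + 0.0854·96 + 0.1733·85 + 0.1952·24 + 0.2017·69 = 74.0658
  x_1 = 0.0460·18 + 1.0845·73 + 0.0524·96 + 0.0258·85 + 0.0704·24 + 0.0333·69 = 91.2114
  x_2 = 0.1888·18 + 0.0678·73 + 1.1682·96 + 0.0938·85 + 0.1819·24 + 0.1792·69 = 145.1982
  x_3 = 0.0940·18 + 0.0688·73 + 0.1818·96 + 1.1432·85 + 0.1221·24 + 0.1095·69 = 131.8307
  x_4 = 0.1997·18 + 0.0476·73 + 0.1792·96 + 0.1111·85 + 1.0829·24 + 0.1816·69 = 72.2321
  x_5 = 0.1960·18 + 0.0535·73 + 0.1246·96 + 0.0729·85 + 0.0725·24 + 1.1393·69 = 105.9437

L[2,4] = 0.1819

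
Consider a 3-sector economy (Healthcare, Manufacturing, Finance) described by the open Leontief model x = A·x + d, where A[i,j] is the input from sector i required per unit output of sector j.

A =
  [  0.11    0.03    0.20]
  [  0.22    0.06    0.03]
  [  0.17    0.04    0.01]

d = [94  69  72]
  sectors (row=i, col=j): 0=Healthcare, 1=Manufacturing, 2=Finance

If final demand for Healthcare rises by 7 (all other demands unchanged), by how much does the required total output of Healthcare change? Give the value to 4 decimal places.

8.2691

Form M = I − A:
  [  0.89   -0.03   -0.20]
  [ -0.22    0.94   -0.03]
  [ -0.17   -0.04    0.99]
Leontief inverse L = M⁻¹:
  [  1.1813    0.0479    0.2401]
  [  0.2833    1.0767    0.0899]
  [  0.2143    0.0517    1.0550]
Total output x = L · d:
  x_0 = 1.1813·94 + 0.0479·69 + 0.2401·72 = 131.6359
  x_1 = 0.2833·94 + 1.0767·69 + 0.0899·72 = 107.3936
  x_2 = 0.2143·94 + 0.0517·69 + 1.0550·72 = 99.6705
Δx_0 = L[0,0] · Δd_0 = 1.1813 · 7 = 8.2691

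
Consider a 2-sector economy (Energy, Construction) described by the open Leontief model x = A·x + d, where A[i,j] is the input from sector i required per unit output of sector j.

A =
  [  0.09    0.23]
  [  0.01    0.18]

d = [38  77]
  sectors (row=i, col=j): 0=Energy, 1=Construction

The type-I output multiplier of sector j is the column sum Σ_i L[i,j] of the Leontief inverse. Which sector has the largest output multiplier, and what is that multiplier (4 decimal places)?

Construction (1.5325)

Form M = I − A:
  [  0.91   -0.23]
  [ -0.01    0.82]
Leontief inverse L = M⁻¹:
  [  1.1023    0.3092]
  [  0.0134    1.2233]
Total output x = L · d:
  x_0 = 1.1023·38 + 0.3092·77 = 65.6943
  x_1 = 0.0134·38 + 1.2233·77 = 94.7036
Output multipliers (column sums of L):
  Energy: 1.1157
  Construction: 1.5325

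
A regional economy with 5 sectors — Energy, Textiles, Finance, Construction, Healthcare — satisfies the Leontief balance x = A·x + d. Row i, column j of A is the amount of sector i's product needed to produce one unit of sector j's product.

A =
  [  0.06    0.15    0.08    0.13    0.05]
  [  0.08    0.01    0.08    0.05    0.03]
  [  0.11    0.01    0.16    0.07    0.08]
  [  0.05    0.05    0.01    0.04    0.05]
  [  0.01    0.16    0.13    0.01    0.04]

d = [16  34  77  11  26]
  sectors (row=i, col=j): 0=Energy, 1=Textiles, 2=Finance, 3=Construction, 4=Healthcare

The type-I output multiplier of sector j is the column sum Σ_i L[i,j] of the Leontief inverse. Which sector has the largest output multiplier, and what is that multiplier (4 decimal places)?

Form M = I − A:
  [  0.94   -0.15   -0.08   -0.13   -0.05]
  [ -0.08    0.99   -0.08   -0.05   -0.03]
  [ -0.11   -0.01    0.84   -0.07   -0.08]
  [ -0.05   -0.05   -0.01    0.96   -0.05]
  [ -0.01   -0.16   -0.13   -0.01    0.96]
Leontief inverse L = M⁻¹:
  [  1.1063    0.1912    0.1386    0.1708    0.0840]
  [  0.1070    1.0398    0.1182    0.0778    0.0520]
  [  0.1567    0.0612    1.2310    0.1154    0.1187]
  [  0.0675    0.0744    0.0360    1.0580    0.0639]
  [  0.0513    0.1844    0.1882    0.0414    1.0679]
Total output x = L · d:
  x_0 = 1.1063·16 + 0.1912·34 + 0.1386·77 + 0.1708·11 + 0.0840·26 = 38.9391
  x_1 = 0.1070·16 + 1.0398·34 + 0.1182·77 + 0.0778·11 + 0.0520·26 = 48.3750
  x_2 = 0.1567·16 + 0.0612·34 + 1.2310·77 + 0.1154·11 + 0.1187·26 = 103.7249
  x_3 = 0.0675·16 + 0.0744·34 + 0.0360·77 + 1.0580·11 + 0.0639·26 = 19.6803
  x_4 = 0.0513·16 + 0.1844·34 + 0.1882·77 + 0.0414·11 + 1.0679·26 = 49.8025
Output multipliers (column sums of L):
  Energy: 1.4888
  Textiles: 1.5510
  Finance: 1.7120
  Construction: 1.4633
  Healthcare: 1.3866

Finance (1.7120)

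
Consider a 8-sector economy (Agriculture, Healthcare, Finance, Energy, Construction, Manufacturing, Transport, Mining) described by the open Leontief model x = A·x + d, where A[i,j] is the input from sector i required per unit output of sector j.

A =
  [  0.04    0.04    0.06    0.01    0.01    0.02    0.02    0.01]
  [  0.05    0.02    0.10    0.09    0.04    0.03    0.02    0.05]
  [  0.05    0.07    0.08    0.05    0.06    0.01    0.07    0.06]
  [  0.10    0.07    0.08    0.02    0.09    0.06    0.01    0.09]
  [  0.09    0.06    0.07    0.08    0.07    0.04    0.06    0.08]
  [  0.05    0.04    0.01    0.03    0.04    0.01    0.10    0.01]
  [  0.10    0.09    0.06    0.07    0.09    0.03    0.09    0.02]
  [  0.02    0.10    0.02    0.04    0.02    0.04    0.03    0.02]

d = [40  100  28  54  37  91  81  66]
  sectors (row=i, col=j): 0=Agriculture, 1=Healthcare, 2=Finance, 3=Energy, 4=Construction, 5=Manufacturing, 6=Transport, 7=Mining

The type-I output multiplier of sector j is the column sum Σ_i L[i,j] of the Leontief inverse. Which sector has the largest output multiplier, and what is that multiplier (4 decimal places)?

Form M = I − A:
  [  0.96   -0.04   -0.06   -0.01   -0.01   -0.02   -0.02   -0.01]
  [ -0.05    0.98   -0.10   -0.09   -0.04   -0.03   -0.02   -0.05]
  [ -0.05   -0.07    0.92   -0.05   -0.06   -0.01   -0.07   -0.06]
  [ -0.10   -0.07   -0.08    0.98   -0.09   -0.06   -0.01   -0.09]
  [ -0.09   -0.06   -0.07   -0.08    0.93   -0.04   -0.06   -0.08]
  [ -0.05   -0.04   -0.01   -0.03   -0.04    0.99   -0.10   -0.01]
  [ -0.10   -0.09   -0.06   -0.07   -0.09   -0.03    0.91   -0.02]
  [ -0.02   -0.10   -0.02   -0.04   -0.02   -0.04   -0.03    0.98]
Leontief inverse L = M⁻¹:
  [  1.0605    0.0600    0.0834    0.0274    0.0274    0.0290    0.0372    0.0248]
  [  0.0923    1.0630    0.1436    0.1207    0.0766    0.0508    0.0511    0.0829]
  [  0.0989    0.1184    1.1312    0.0904    0.1017    0.0337    0.1063    0.0954]
  [  0.1479    0.1200    0.1317    1.0614    0.1291    0.0841    0.0496    0.1256]
  [  0.1472    0.1170    0.1282    0.1243    1.1176    0.0685    0.1022    0.1208]
  [  0.0856    0.0715    0.0436    0.0570    0.0693    1.0258    0.1257    0.0311]
  [  0.1621    0.1455    0.1234    0.1182    0.1410    0.0587    1.1343    0.0627]
  [  0.0506    0.1268    0.0530    0.0665    0.0457    0.0550    0.0521    1.0421]
Total output x = L · d:
  x_0 = 1.0605·40 + 0.0600·100 + 0.0834·28 + 0.0274·54 + 0.0274·37 + 0.0290·91 + 0.0372·81 + 0.0248·66 = 60.5281
  x_1 = 0.0923·40 + 1.0630·100 + 0.1436·28 + 0.1207·54 + 0.0766·37 + 0.0508·91 + 0.0511·81 + 0.0829·66 = 137.5975
  x_2 = 0.0989·40 + 0.1184·100 + 1.1312·28 + 0.0904·54 + 0.1017·37 + 0.0337·91 + 0.1063·81 + 0.0954·66 = 74.0906
  x_3 = 0.1479·40 + 0.1200·100 + 0.1317·28 + 1.0614·54 + 0.1291·37 + 0.0841·91 + 0.0496·81 + 0.1256·66 = 103.6478
  x_4 = 0.1472·40 + 0.1170·100 + 0.1282·28 + 0.1243·54 + 1.1176·37 + 0.0685·91 + 0.1022·81 + 0.1208·66 = 91.7270
  x_5 = 0.0856·40 + 0.0715·100 + 0.0436·28 + 0.0570·54 + 0.0693·37 + 1.0258·91 + 0.1257·81 + 0.0311·66 = 123.0188
  x_6 = 0.1621·40 + 0.1455·100 + 0.1234·28 + 0.1182·54 + 0.1410·37 + 0.0587·91 + 1.1343·81 + 0.0627·66 = 137.4425
  x_7 = 0.0506·40 + 0.1268·100 + 0.0530·28 + 0.0665·54 + 0.0457·37 + 0.0550·91 + 0.0521·81 + 1.0421·66 = 99.4659
Output multipliers (column sums of L):
  Agriculture: 1.8450
  Healthcare: 1.8221
  Finance: 1.8381
  Energy: 1.6660
  Construction: 1.7083
  Manufacturing: 1.4055
  Transport: 1.6585
  Mining: 1.5854

Agriculture (1.8450)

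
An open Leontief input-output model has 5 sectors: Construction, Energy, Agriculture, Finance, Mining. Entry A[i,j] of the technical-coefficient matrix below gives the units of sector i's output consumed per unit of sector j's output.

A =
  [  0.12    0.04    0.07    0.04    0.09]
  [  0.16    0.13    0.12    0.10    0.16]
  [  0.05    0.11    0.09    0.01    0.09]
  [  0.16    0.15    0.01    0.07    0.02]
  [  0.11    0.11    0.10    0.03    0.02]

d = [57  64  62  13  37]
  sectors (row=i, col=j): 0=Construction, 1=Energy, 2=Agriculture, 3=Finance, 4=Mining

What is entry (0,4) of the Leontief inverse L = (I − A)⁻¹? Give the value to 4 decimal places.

L[0,4] = 0.1380

Form M = I − A:
  [  0.88   -0.04   -0.07   -0.04   -0.09]
  [ -0.16    0.87   -0.12   -0.10   -0.16]
  [ -0.05   -0.11    0.91   -0.01   -0.09]
  [ -0.16   -0.15   -0.01    0.93   -0.02]
  [ -0.11   -0.11   -0.10   -0.03    0.98]
Leontief inverse L = M⁻¹:
  [  1.1908    0.0991    0.1206    0.0676    0.1380]
  [  0.3003    1.2502    0.2177    0.1579    0.2549]
  [  0.1231    0.1765    1.1482    0.0413    0.1464]
  [  0.2587    0.2244    0.0716    1.1142    0.0897]
  [  0.1878    0.1763    0.1573    0.0636    1.0822]
Total output x = L · d:
  x_0 = 1.1908·57 + 0.0991·64 + 0.1206·62 + 0.0676·13 + 0.1380·37 = 87.6767
  x_1 = 0.3003·57 + 1.2502·64 + 0.2177·62 + 0.1579·13 + 0.2549·37 = 122.1103
  x_2 = 0.1231·57 + 0.1765·64 + 1.1482·62 + 0.0413·13 + 0.1464·37 = 95.4558
  x_3 = 0.2587·57 + 0.2244·64 + 0.0716·62 + 1.1142·13 + 0.0897·37 = 51.3459
  x_4 = 0.1878·57 + 0.1763·64 + 0.1573·62 + 0.0636·13 + 1.0822·37 = 72.6148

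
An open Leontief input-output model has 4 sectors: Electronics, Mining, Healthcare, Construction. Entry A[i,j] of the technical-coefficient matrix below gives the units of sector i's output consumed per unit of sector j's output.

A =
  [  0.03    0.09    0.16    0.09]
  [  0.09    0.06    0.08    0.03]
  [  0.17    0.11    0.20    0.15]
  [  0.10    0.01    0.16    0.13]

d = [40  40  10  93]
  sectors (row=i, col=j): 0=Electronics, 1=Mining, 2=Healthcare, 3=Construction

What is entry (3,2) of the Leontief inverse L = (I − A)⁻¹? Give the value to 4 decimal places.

L[3,2] = 0.2868

Form M = I − A:
  [  0.97   -0.09   -0.16   -0.09]
  [ -0.09    0.94   -0.08   -0.03]
  [ -0.17   -0.11    0.80   -0.15]
  [ -0.10   -0.01   -0.16    0.87]
Leontief inverse L = M⁻¹:
  [  1.1080    0.1393    0.2687    0.1658]
  [  0.1364    1.0956    0.1525    0.0782]
  [  0.2883    0.1922    1.3818    0.2747]
  [  0.1820    0.0640    0.2868    1.2199]
Total output x = L · d:
  x_0 = 1.1080·40 + 0.1393·40 + 0.2687·10 + 0.1658·93 = 67.9947
  x_1 = 0.1364·40 + 1.0956·40 + 0.1525·10 + 0.0782·93 = 58.0758
  x_2 = 0.2883·40 + 0.1922·40 + 1.3818·10 + 0.2747·93 = 58.5882
  x_3 = 0.1820·40 + 0.0640·40 + 0.2868·10 + 1.2199·93 = 126.1544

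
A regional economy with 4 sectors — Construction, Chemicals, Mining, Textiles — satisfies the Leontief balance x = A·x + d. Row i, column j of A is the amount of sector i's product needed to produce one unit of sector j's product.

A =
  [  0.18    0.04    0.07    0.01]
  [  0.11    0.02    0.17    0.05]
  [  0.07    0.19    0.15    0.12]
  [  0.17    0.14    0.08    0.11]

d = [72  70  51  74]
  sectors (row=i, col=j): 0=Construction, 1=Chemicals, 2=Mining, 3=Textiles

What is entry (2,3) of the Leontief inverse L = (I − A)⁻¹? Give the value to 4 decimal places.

Form M = I − A:
  [  0.82   -0.04   -0.07   -0.01]
  [ -0.11    0.98   -0.17   -0.05]
  [ -0.07   -0.19    0.85   -0.12]
  [ -0.17   -0.14   -0.08    0.89]
Leontief inverse L = M⁻¹:
  [  1.2478    0.0796    0.1220    0.0349]
  [  0.1866    1.0887    0.2421    0.0959]
  [  0.1846    0.2798    1.2654    0.1884]
  [  0.2843    0.2116    0.1751    1.1623]
Total output x = L · d:
  x_0 = 1.2478·72 + 0.0796·70 + 0.1220·51 + 0.0349·74 = 104.2198
  x_1 = 0.1866·72 + 1.0887·70 + 0.2421·51 + 0.0959·74 = 109.0867
  x_2 = 0.1846·72 + 0.2798·70 + 1.2654·51 + 0.1884·74 = 111.3512
  x_3 = 0.2843·72 + 0.2116·70 + 0.1751·51 + 1.1623·74 = 130.2220

L[2,3] = 0.1884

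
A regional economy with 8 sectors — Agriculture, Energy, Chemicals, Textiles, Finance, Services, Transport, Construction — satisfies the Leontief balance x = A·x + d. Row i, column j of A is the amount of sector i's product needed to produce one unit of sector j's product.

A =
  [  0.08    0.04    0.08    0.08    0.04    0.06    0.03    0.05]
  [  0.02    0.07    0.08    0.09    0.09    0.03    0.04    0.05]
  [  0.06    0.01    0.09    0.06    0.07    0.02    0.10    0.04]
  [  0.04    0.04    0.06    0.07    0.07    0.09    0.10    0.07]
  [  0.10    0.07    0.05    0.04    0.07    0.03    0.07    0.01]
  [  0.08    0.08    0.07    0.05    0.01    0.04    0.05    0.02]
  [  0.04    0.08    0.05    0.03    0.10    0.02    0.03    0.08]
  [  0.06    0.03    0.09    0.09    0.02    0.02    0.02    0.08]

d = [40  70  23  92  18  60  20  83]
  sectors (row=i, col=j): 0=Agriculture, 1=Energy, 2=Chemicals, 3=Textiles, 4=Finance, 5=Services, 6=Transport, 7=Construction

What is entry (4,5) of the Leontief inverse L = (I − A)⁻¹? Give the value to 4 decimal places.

Form M = I − A:
  [  0.92   -0.04   -0.08   -0.08   -0.04   -0.06   -0.03   -0.05]
  [ -0.02    0.93   -0.08   -0.09   -0.09   -0.03   -0.04   -0.05]
  [ -0.06   -0.01    0.91   -0.06   -0.07   -0.02   -0.10   -0.04]
  [ -0.04   -0.04   -0.06    0.93   -0.07   -0.09   -0.10   -0.07]
  [ -0.10   -0.07   -0.05   -0.04    0.93   -0.03   -0.07   -0.01]
  [ -0.08   -0.08   -0.07   -0.05   -0.01    0.96   -0.05   -0.02]
  [ -0.04   -0.08   -0.05   -0.03   -0.10   -0.02    0.97   -0.08]
  [ -0.06   -0.03   -0.09   -0.09   -0.02   -0.02   -0.02    0.92]
Leontief inverse L = M⁻¹:
  [  1.1312    0.0807    0.1411    0.1347    0.0888    0.0951    0.0800    0.0922]
  [  0.0711    1.1135    0.1409    0.1446    0.1450    0.0641    0.0932    0.0926]
  [  0.1102    0.0508    1.1472    0.1092    0.1225    0.0512    0.1482    0.0823]
  [  0.0991    0.0921    0.1285    1.1299    0.1285    0.1274    0.1549    0.1196]
  [  0.1488    0.1126    0.1065    0.0906    1.1215    0.0620    0.1147    0.0492]
  [  0.1217    0.1167    0.1235    0.0982    0.0558    1.0696    0.0918    0.0576]
  [  0.0877    0.1199    0.1061    0.0810    0.1479    0.0485    1.0735    0.1181]
  [  0.1044    0.0631    0.1459    0.1406    0.0639    0.0514    0.0657    1.1206]
Total output x = L · d:
  x_0 = 1.1312·40 + 0.0807·70 + 0.1411·23 + 0.1347·92 + 0.0888·18 + 0.0951·60 + 0.0800·20 + 0.0922·83 = 83.0929
  x_1 = 0.0711·40 + 1.1135·70 + 0.1409·23 + 0.1446·92 + 0.1450·18 + 0.0641·60 + 0.0932·20 + 0.0926·83 = 113.3412
  x_2 = 0.1102·40 + 0.0508·70 + 1.1472·23 + 0.1092·92 + 0.1225·18 + 0.0512·60 + 0.1482·20 + 0.0823·83 = 59.4683
  x_3 = 0.0991·40 + 0.0921·70 + 0.1285·23 + 1.1299·92 + 0.1285·18 + 0.1274·60 + 0.1549·20 + 0.1196·83 = 140.2987
  x_4 = 0.1488·40 + 0.1126·70 + 0.1065·23 + 0.0906·92 + 1.1215·18 + 0.0620·60 + 0.1147·20 + 0.0492·83 = 54.9125
  x_5 = 0.1217·40 + 0.1167·70 + 0.1235·23 + 0.0982·92 + 0.0558·18 + 1.0696·60 + 0.0918·20 + 0.0576·83 = 96.7106
  x_6 = 0.0877·40 + 0.1199·70 + 0.1061·23 + 0.0810·92 + 0.1479·18 + 0.0485·60 + 1.0735·20 + 0.1181·83 = 58.6335
  x_7 = 0.1044·40 + 0.0631·70 + 0.1459·23 + 0.1406·92 + 0.0639·18 + 0.0514·60 + 0.0657·20 + 1.1206·83 = 123.4456

L[4,5] = 0.0620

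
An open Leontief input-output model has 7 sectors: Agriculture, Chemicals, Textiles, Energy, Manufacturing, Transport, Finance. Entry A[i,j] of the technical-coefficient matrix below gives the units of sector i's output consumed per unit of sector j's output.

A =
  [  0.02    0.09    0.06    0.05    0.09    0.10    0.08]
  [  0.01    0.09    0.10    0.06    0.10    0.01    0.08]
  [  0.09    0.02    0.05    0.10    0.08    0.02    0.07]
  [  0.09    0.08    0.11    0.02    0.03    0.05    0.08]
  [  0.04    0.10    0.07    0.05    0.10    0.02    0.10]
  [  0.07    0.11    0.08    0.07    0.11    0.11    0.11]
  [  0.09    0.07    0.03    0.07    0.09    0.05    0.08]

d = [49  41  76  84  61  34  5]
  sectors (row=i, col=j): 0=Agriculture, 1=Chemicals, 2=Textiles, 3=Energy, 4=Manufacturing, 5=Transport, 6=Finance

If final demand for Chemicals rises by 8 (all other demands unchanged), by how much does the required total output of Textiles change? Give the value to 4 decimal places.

0.6844

Form M = I − A:
  [  0.98   -0.09   -0.06   -0.05   -0.09   -0.10   -0.08]
  [ -0.01    0.91   -0.10   -0.06   -0.10   -0.01   -0.08]
  [ -0.09   -0.02    0.95   -0.10   -0.08   -0.02   -0.07]
  [ -0.09   -0.08   -0.11    0.98   -0.03   -0.05   -0.08]
  [ -0.04   -0.10   -0.07   -0.05    0.90   -0.02   -0.10]
  [ -0.07   -0.11   -0.08   -0.07   -0.11    0.89   -0.11]
  [ -0.09   -0.07   -0.03   -0.07   -0.09   -0.05    0.92]
Leontief inverse L = M⁻¹:
  [  1.0766    0.1684    0.1287    0.1094    0.1756    0.1451    0.1640]
  [  0.0607    1.1540    0.1594    0.1126    0.1725    0.0421    0.1513]
  [  0.1394    0.0855    1.1080    0.1473    0.1483    0.0610    0.1401]
  [  0.1413    0.1474    0.1699    1.0772    0.1083    0.0930    0.1546]
  [  0.0923    0.1716    0.1335    0.1058    1.1796    0.0577    0.1774]
  [  0.1448    0.2145    0.1712    0.1490    0.2239    1.1720    0.2217]
  [  0.1421    0.1467    0.0961    0.1245    0.1709    0.0958    1.1602]
Total output x = L · d:
  x_0 = 1.0766·49 + 0.1684·41 + 0.1287·76 + 0.1094·84 + 0.1756·61 + 0.1451·34 + 0.1640·5 = 95.0901
  x_1 = 0.0607·49 + 1.1540·41 + 0.1594·76 + 0.1126·84 + 0.1725·61 + 0.0421·34 + 0.1513·5 = 84.5699
  x_2 = 0.1394·49 + 0.0855·41 + 1.1080·76 + 0.1473·84 + 0.1483·61 + 0.0610·34 + 0.1401·5 = 118.7460
  x_3 = 0.1413·49 + 0.1474·41 + 0.1699·76 + 1.0772·84 + 0.1083·61 + 0.0930·34 + 0.1546·5 = 126.9055
  x_4 = 0.0923·49 + 0.1716·41 + 0.1335·76 + 0.1058·84 + 1.1796·61 + 0.0577·34 + 0.1774·5 = 105.4017
  x_5 = 0.1448·49 + 0.2145·41 + 0.1712·76 + 0.1490·84 + 0.2239·61 + 1.1720·34 + 0.2217·5 = 96.0241
  x_6 = 0.1421·49 + 0.1467·41 + 0.0961·76 + 0.1245·84 + 0.1709·61 + 0.0958·34 + 1.1602·5 = 50.2295
Δx_2 = L[2,1] · Δd_1 = 0.0855 · 8 = 0.6844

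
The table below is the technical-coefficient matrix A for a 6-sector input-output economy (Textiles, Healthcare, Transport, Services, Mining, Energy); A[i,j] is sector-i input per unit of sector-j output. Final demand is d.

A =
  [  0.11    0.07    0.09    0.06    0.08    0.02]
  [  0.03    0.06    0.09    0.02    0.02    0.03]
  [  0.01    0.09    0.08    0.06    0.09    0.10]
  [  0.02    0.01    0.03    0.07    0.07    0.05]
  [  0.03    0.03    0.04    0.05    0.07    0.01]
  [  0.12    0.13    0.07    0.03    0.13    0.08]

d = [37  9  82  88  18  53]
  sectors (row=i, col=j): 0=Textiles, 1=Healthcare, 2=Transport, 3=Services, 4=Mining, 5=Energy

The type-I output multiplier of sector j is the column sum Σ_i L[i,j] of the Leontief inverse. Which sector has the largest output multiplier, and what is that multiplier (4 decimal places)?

Form M = I − A:
  [  0.89   -0.07   -0.09   -0.06   -0.08   -0.02]
  [ -0.03    0.94   -0.09   -0.02   -0.02   -0.03]
  [ -0.01   -0.09    0.92   -0.06   -0.09   -0.10]
  [ -0.02   -0.01   -0.03    0.93   -0.07   -0.05]
  [ -0.03   -0.03   -0.04   -0.05    0.93   -0.01]
  [ -0.12   -0.13   -0.07   -0.03   -0.13    0.92]
Leontief inverse L = M⁻¹:
  [  1.1419    0.1099    0.1348    0.0932    0.1276    0.0495]
  [  0.0475    1.0879    0.1184    0.0384    0.0491    0.0520]
  [  0.0420    0.1346    1.1235    0.0900    0.1407    0.1338]
  [  0.0387    0.0320    0.0520    1.0894    0.1005    0.0678]
  [  0.0440    0.0482    0.0607    0.0674    1.0945    0.0247]
  [  0.1663    0.1861    0.1301    0.0695    0.1922    1.1166]
Total output x = L · d:
  x_0 = 1.1419·37 + 0.1099·9 + 0.1348·82 + 0.0932·88 + 0.1276·18 + 0.0495·53 = 67.4128
  x_1 = 0.0475·37 + 1.0879·9 + 0.1184·82 + 0.0384·88 + 0.0491·18 + 0.0520·53 = 28.2804
  x_2 = 0.0420·37 + 0.1346·9 + 1.1235·82 + 0.0900·88 + 0.1407·18 + 0.1338·53 = 112.4327
  x_3 = 0.0387·37 + 0.0320·9 + 0.0520·82 + 1.0894·88 + 0.1005·18 + 0.0678·53 = 107.2531
  x_4 = 0.0440·37 + 0.0482·9 + 0.0607·82 + 0.0674·88 + 1.0945·18 + 0.0247·53 = 33.9820
  x_5 = 0.1663·37 + 0.1861·9 + 0.1301·82 + 0.0695·88 + 0.1922·18 + 1.1166·53 = 87.2517
Output multipliers (column sums of L):
  Textiles: 1.4804
  Healthcare: 1.5987
  Transport: 1.6194
  Services: 1.4479
  Mining: 1.7046
  Energy: 1.4445

Mining (1.7046)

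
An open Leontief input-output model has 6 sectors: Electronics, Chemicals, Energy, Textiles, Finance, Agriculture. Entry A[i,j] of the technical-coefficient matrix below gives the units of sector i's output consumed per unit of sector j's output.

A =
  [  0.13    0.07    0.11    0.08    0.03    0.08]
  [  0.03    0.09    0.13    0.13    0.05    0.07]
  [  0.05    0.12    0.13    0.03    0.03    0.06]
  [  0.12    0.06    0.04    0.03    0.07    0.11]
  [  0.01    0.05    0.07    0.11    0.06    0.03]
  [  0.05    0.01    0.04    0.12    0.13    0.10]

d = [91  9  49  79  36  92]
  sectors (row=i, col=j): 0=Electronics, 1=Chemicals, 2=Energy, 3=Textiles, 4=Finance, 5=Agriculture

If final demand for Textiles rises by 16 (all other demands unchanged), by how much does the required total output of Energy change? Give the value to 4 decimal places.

1.4657

Form M = I − A:
  [  0.87   -0.07   -0.11   -0.08   -0.03   -0.08]
  [ -0.03    0.91   -0.13   -0.13   -0.05   -0.07]
  [ -0.05   -0.12    0.87   -0.03   -0.03   -0.06]
  [ -0.12   -0.06   -0.04    0.97   -0.07   -0.11]
  [ -0.01   -0.05   -0.07   -0.11    0.94   -0.03]
  [ -0.05   -0.01   -0.04   -0.12   -0.13    0.90]
Leontief inverse L = M⁻¹:
  [  1.1954    0.1334    0.1916    0.1505    0.0834    0.1506]
  [  0.0881    1.1533    0.2074    0.1973    0.1047    0.1390]
  [  0.0954    0.1774    1.2035    0.0916    0.0738    0.1162]
  [  0.1722    0.1080    0.1058    1.0973    0.1197    0.1689]
  [  0.0479    0.0904    0.1182    0.1532    1.0956    0.0744]
  [  0.1015    0.0556    0.0976    0.1831    0.1833    1.1594]
Total output x = L · d:
  x_0 = 1.1954·91 + 0.1334·9 + 0.1916·49 + 0.1505·79 + 0.0834·36 + 0.1506·92 = 148.1151
  x_1 = 0.0881·91 + 1.1533·9 + 0.2074·49 + 0.1973·79 + 0.1047·36 + 0.1390·92 = 60.6969
  x_2 = 0.0954·91 + 0.1774·9 + 1.2035·49 + 0.0916·79 + 0.0738·36 + 0.1162·92 = 89.8343
  x_3 = 0.1722·91 + 0.1080·9 + 0.1058·49 + 1.0973·79 + 0.1197·36 + 0.1689·92 = 128.3621
  x_4 = 0.0479·91 + 0.0904·9 + 0.1182·49 + 0.1532·79 + 1.0956·36 + 0.0744·92 = 69.3529
  x_5 = 0.1015·91 + 0.0556·9 + 0.0976·49 + 0.1831·79 + 0.1833·36 + 1.1594·92 = 142.2505
Δx_2 = L[2,3] · Δd_3 = 0.0916 · 16 = 1.4657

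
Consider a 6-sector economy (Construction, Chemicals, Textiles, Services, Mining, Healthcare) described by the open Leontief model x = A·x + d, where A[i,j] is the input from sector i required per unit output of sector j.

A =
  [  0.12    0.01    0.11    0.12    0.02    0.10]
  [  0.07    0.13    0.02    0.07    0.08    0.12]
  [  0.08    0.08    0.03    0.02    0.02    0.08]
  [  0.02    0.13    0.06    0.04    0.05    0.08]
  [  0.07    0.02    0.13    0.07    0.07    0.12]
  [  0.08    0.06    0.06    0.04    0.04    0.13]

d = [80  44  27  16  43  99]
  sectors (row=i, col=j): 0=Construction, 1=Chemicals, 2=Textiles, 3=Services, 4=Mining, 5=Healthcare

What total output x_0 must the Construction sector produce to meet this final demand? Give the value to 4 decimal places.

124.8596

Form M = I − A:
  [  0.88   -0.01   -0.11   -0.12   -0.02   -0.10]
  [ -0.07    0.87   -0.02   -0.07   -0.08   -0.12]
  [ -0.08   -0.08    0.97   -0.02   -0.02   -0.08]
  [ -0.02   -0.13   -0.06    0.96   -0.05   -0.08]
  [ -0.07   -0.02   -0.13   -0.07    0.93   -0.12]
  [ -0.08   -0.06   -0.06   -0.04   -0.04    0.87]
Leontief inverse L = M⁻¹:
  [  1.1811    0.0674    0.1639    0.1673    0.0516    0.1826]
  [  0.1342    1.1942    0.0773    0.1234    0.1232    0.2156]
  [  0.1238    0.1183    1.0655    0.0554    0.0447    0.1398]
  [  0.0687    0.1835    0.0990    1.0782    0.0839    0.1530]
  [  0.1318    0.0751    0.1842    0.1148    1.1035    0.2052]
  [  0.1356    0.1086    0.1069    0.0826    0.0709    1.2072]
Total output x = L · d:
  x_0 = 1.1811·80 + 0.0674·44 + 0.1639·27 + 0.1673·16 + 0.0516·43 + 0.1826·99 = 124.8596
  x_1 = 0.1342·80 + 1.1942·44 + 0.0773·27 + 0.1234·16 + 0.1232·43 + 0.2156·99 = 93.9885
  x_2 = 0.1238·80 + 0.1183·44 + 1.0655·27 + 0.0554·16 + 0.0447·43 + 0.1398·99 = 60.5291
  x_3 = 0.0687·80 + 0.1835·44 + 0.0990·27 + 1.0782·16 + 0.0839·43 + 0.1530·99 = 52.2506
  x_4 = 0.1318·80 + 0.0751·44 + 0.1842·27 + 0.1148·16 + 1.1035·43 + 0.2052·99 = 88.4238
  x_5 = 0.1356·80 + 0.1086·44 + 0.1069·27 + 0.0826·16 + 0.0709·43 + 1.2072·99 = 142.3986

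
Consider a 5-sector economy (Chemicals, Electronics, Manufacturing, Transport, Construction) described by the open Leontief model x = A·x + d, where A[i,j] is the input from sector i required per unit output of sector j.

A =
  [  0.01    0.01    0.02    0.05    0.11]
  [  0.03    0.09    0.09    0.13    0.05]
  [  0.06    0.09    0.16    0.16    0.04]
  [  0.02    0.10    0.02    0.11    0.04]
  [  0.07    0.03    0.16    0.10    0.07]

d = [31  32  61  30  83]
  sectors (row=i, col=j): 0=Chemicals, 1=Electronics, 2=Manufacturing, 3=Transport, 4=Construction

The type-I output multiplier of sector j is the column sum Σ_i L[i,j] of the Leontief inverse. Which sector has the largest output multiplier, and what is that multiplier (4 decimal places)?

Form M = I − A:
  [  0.99   -0.01   -0.02   -0.05   -0.11]
  [ -0.03    0.91   -0.09   -0.13   -0.05]
  [ -0.06   -0.09    0.84   -0.16   -0.04]
  [ -0.02   -0.10   -0.02    0.89   -0.04]
  [ -0.07   -0.03   -0.16   -0.10    0.93]
Leontief inverse L = M⁻¹:
  [  1.0252    0.0304    0.0543    0.0863    0.1289]
  [  0.0532    1.1389    0.1439    0.2045    0.0825]
  [  0.0904    0.1539    1.2311    0.2582    0.0830]
  [  0.0355    0.1357    0.0552    1.1625    0.0639]
  [  0.0982    0.0801    0.2265    0.1825    1.1088]
Total output x = L · d:
  x_0 = 1.0252·31 + 0.0304·32 + 0.0543·61 + 0.0863·30 + 0.1289·83 = 49.3525
  x_1 = 0.0532·31 + 1.1389·32 + 0.1439·61 + 0.2045·30 + 0.0825·83 = 59.8530
  x_2 = 0.0904·31 + 0.1539·32 + 1.2311·61 + 0.2582·30 + 0.0830·83 = 97.4559
  x_3 = 0.0355·31 + 0.1357·32 + 0.0552·61 + 1.1625·30 + 0.0639·83 = 48.9871
  x_4 = 0.0982·31 + 0.0801·32 + 0.2265·61 + 0.1825·30 + 1.1088·83 = 116.9268
Output multipliers (column sums of L):
  Chemicals: 1.3024
  Electronics: 1.5389
  Manufacturing: 1.7109
  Transport: 1.8940
  Construction: 1.4671

Transport (1.8940)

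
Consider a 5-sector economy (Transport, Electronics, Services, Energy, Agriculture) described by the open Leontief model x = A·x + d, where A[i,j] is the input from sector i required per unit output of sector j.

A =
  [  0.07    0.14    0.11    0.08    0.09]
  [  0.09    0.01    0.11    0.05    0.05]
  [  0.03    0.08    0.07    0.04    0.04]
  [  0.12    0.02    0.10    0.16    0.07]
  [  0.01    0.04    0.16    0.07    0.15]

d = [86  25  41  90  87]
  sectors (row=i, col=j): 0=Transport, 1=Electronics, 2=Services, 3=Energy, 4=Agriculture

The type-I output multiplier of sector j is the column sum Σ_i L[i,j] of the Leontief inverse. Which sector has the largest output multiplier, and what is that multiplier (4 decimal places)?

Services (1.8893)

Form M = I − A:
  [  0.93   -0.14   -0.11   -0.08   -0.09]
  [ -0.09    0.99   -0.11   -0.05   -0.05]
  [ -0.03   -0.08    0.93   -0.04   -0.04]
  [ -0.12   -0.02   -0.10    0.84   -0.07]
  [ -0.01   -0.04   -0.16   -0.07    0.85]
Leontief inverse L = M⁻¹:
  [  1.1188    0.1828    0.1947    0.1392    0.1498]
  [  0.1188    1.0454    0.1626    0.0887    0.0890]
  [  0.0556    0.1021    1.1135    0.0702    0.0701]
  [  0.1729    0.0695    0.1838    1.2309    0.1324]
  [  0.0435    0.0763    0.2347    0.1204    1.2065]
Total output x = L · d:
  x_0 = 1.1188·86 + 0.1828·25 + 0.1947·41 + 0.1392·90 + 0.1498·87 = 134.3348
  x_1 = 0.1188·86 + 1.0454·25 + 0.1626·41 + 0.0887·90 + 0.0890·87 = 58.7482
  x_2 = 0.0556·86 + 0.1021·25 + 1.1135·41 + 0.0702·90 + 0.0701·87 = 65.4090
  x_3 = 0.1729·86 + 0.0695·25 + 0.1838·41 + 1.2309·90 + 0.1324·87 = 146.4416
  x_4 = 0.0435·86 + 0.0763·25 + 0.2347·41 + 0.1204·90 + 1.2065·87 = 131.0702
Output multipliers (column sums of L):
  Transport: 1.5096
  Electronics: 1.4762
  Services: 1.8893
  Energy: 1.6494
  Agriculture: 1.6479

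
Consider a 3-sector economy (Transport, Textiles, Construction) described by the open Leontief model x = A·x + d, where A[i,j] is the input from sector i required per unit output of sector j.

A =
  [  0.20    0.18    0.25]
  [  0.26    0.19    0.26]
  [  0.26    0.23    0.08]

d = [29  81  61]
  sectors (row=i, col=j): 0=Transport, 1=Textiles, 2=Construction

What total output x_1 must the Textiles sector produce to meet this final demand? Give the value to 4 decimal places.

187.7837

Form M = I − A:
  [  0.80   -0.18   -0.25]
  [ -0.26    0.81   -0.26]
  [ -0.26   -0.23    0.92]
Leontief inverse L = M⁻¹:
  [  1.6108    0.5243    0.5859]
  [  0.7210    1.5770    0.6416]
  [  0.6355    0.5424    1.4129]
Total output x = L · d:
  x_0 = 1.6108·29 + 0.5243·81 + 0.5859·61 = 124.9248
  x_1 = 0.7210·29 + 1.5770·81 + 0.6416·61 = 187.7837
  x_2 = 0.6355·29 + 0.5424·81 + 1.4129·61 = 148.5551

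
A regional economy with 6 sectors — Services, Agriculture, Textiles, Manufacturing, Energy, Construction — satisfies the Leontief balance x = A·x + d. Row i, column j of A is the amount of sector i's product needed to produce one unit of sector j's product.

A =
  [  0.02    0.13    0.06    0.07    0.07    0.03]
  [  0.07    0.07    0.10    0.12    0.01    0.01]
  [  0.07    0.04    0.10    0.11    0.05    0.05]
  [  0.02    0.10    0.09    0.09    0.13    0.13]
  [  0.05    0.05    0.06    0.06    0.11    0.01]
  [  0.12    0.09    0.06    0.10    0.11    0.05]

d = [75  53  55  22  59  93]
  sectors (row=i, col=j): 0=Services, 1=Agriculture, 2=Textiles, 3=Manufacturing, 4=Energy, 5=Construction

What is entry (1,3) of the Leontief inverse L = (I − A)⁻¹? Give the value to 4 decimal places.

L[1,3] = 0.1850

Form M = I − A:
  [  0.98   -0.13   -0.06   -0.07   -0.07   -0.03]
  [ -0.07    0.93   -0.10   -0.12   -0.01   -0.01]
  [ -0.07   -0.04    0.90   -0.11   -0.05   -0.05]
  [ -0.02   -0.10   -0.09    0.91   -0.13   -0.13]
  [ -0.05   -0.05   -0.06   -0.06    0.89   -0.01]
  [ -0.12   -0.09   -0.06   -0.10   -0.11    0.95]
Leontief inverse L = M⁻¹:
  [  1.0577    0.1795    0.1158    0.1336    0.1188    0.0609]
  [  0.1047    1.1248    0.1579    0.1850    0.0629    0.0494]
  [  0.1106    0.0996    1.1611    0.1795    0.1126    0.0914]
  [  0.0812    0.1743    0.1690    1.1820    0.2124    0.1773]
  [  0.0801    0.0936    0.1065    0.1117    1.1578    0.0366]
  [  0.1683    0.1647    0.1330    0.1831    0.1845    1.0937]
Total output x = L · d:
  x_0 = 1.0577·75 + 0.1795·53 + 0.1158·55 + 0.1336·22 + 0.1188·59 + 0.0609·93 = 110.8205
  x_1 = 0.1047·75 + 1.1248·53 + 0.1579·55 + 0.1850·22 + 0.0629·59 + 0.0494·93 = 88.5272
  x_2 = 0.1106·75 + 0.0996·53 + 1.1611·55 + 0.1795·22 + 0.1126·59 + 0.0914·93 = 96.5268
  x_3 = 0.0812·75 + 0.1743·53 + 0.1690·55 + 1.1820·22 + 0.2124·59 + 0.1773·93 = 79.6431
  x_4 = 0.0801·75 + 0.0936·53 + 0.1065·55 + 0.1117·22 + 1.1578·59 + 0.0366·93 = 91.0006
  x_5 = 0.1683·75 + 0.1647·53 + 0.1330·55 + 0.1831·22 + 0.1845·59 + 1.0937·93 = 145.2967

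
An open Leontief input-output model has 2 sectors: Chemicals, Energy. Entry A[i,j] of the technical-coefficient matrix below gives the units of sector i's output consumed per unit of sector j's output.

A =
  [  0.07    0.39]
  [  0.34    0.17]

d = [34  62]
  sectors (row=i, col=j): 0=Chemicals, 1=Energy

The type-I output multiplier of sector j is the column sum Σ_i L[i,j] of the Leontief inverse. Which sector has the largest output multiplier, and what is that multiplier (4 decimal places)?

Form M = I − A:
  [  0.93   -0.39]
  [ -0.34    0.83]
Leontief inverse L = M⁻¹:
  [  1.2983    0.6100]
  [  0.5318    1.4547]
Total output x = L · d:
  x_0 = 1.2983·34 + 0.6100·62 = 81.9646
  x_1 = 0.5318·34 + 1.4547·62 = 108.2747
Output multipliers (column sums of L):
  Chemicals: 1.8301
  Energy: 2.0648

Energy (2.0648)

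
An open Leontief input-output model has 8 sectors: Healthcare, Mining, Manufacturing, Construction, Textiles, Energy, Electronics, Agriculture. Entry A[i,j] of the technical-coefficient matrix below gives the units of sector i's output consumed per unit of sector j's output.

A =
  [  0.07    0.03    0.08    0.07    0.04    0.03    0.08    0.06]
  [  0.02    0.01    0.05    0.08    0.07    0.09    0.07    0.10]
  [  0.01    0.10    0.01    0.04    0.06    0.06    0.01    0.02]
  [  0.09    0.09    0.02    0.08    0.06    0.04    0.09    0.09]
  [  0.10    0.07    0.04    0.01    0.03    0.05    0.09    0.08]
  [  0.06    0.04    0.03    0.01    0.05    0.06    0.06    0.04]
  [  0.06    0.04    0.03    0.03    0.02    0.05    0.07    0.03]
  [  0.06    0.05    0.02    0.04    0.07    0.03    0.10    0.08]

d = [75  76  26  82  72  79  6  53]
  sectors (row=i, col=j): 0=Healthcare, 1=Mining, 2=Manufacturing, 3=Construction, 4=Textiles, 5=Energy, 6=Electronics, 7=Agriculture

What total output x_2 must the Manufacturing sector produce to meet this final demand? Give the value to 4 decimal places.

Form M = I − A:
  [  0.93   -0.03   -0.08   -0.07   -0.04   -0.03   -0.08   -0.06]
  [ -0.02    0.99   -0.05   -0.08   -0.07   -0.09   -0.07   -0.10]
  [ -0.01   -0.10    0.99   -0.04   -0.06   -0.06   -0.01   -0.02]
  [ -0.09   -0.09   -0.02    0.92   -0.06   -0.04   -0.09   -0.09]
  [ -0.10   -0.07   -0.04   -0.01    0.97   -0.05   -0.09   -0.08]
  [ -0.06   -0.04   -0.03   -0.01   -0.05    0.94   -0.06   -0.04]
  [ -0.06   -0.04   -0.03   -0.03   -0.02   -0.05    0.93   -0.03]
  [ -0.06   -0.05   -0.02   -0.04   -0.07   -0.03   -0.10    0.92]
Leontief inverse L = M⁻¹:
  [  1.1171    0.0738    0.1078    0.1069    0.0788    0.0691    0.1368    0.1080]
  [  0.0735    1.0568    0.0772    0.1145    0.1117    0.1312    0.1334    0.1523]
  [  0.0426    0.1263    1.0303    0.0652    0.0886    0.0913    0.0513    0.0586]
  [  0.1509    0.1387    0.0572    1.1273    0.1087    0.0893    0.1661    0.1552]
  [  0.1463    0.1077    0.0713    0.0467    1.0691    0.0904    0.1492    0.1291]
  [  0.0958    0.0690    0.0528    0.0350    0.0782    1.0904    0.1035    0.0759]
  [  0.0933    0.0677    0.0513    0.0556    0.0469    0.0787    1.1108    0.0637]
  [  0.1087    0.0888    0.0488    0.0744    0.1069    0.0685    0.1600    1.1295]
Total output x = L · d:
  x_0 = 1.1171·75 + 0.0738·76 + 0.1078·26 + 0.1069·82 + 0.0788·72 + 0.0691·79 + 0.1368·6 + 0.1080·53 = 118.6321
  x_1 = 0.0735·75 + 1.0568·76 + 0.0772·26 + 0.1145·82 + 0.1117·72 + 0.1312·79 + 0.1334·6 + 0.1523·53 = 124.5083
  x_2 = 0.0426·75 + 0.1263·76 + 1.0303·26 + 0.0652·82 + 0.0886·72 + 0.0913·79 + 0.0513·6 + 0.0586·53 = 61.9393
  x_3 = 0.1509·75 + 0.1387·76 + 0.0572·26 + 1.1273·82 + 0.1087·72 + 0.0893·79 + 0.1661·6 + 0.1552·53 = 139.8851
  x_4 = 0.1463·75 + 0.1077·76 + 0.0713·26 + 0.0467·82 + 1.0691·72 + 0.0904·79 + 0.1492·6 + 0.1291·53 = 116.6961
  x_5 = 0.0958·75 + 0.0690·76 + 0.0528·26 + 0.0350·82 + 0.0782·72 + 1.0904·79 + 0.1035·6 + 0.0759·53 = 113.0829
  x_6 = 0.0933·75 + 0.0677·76 + 0.0513·26 + 0.0556·82 + 0.0469·72 + 0.0787·79 + 1.1108·6 + 0.0637·53 = 37.6635
  x_7 = 0.1087·75 + 0.0888·76 + 0.0488·26 + 0.0744·82 + 0.1069·72 + 0.0685·79 + 0.1600·6 + 1.1295·53 = 96.2012

61.9393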